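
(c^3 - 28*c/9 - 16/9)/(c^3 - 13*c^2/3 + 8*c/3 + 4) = (c + 4/3)/(c - 3)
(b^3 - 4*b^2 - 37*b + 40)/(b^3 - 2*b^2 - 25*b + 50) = (b^2 - 9*b + 8)/(b^2 - 7*b + 10)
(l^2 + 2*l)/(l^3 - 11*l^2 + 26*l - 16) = l*(l + 2)/(l^3 - 11*l^2 + 26*l - 16)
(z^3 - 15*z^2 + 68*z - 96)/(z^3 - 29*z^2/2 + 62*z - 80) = 2*(z - 3)/(2*z - 5)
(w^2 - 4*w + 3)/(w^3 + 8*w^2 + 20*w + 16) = (w^2 - 4*w + 3)/(w^3 + 8*w^2 + 20*w + 16)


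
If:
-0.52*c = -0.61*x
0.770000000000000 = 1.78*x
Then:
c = 0.51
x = 0.43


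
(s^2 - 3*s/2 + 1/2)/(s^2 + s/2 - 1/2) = (s - 1)/(s + 1)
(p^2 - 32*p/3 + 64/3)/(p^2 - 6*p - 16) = (p - 8/3)/(p + 2)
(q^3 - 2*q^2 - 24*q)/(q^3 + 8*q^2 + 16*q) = (q - 6)/(q + 4)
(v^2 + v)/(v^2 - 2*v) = (v + 1)/(v - 2)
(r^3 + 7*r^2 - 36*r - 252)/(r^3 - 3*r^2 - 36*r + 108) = (r + 7)/(r - 3)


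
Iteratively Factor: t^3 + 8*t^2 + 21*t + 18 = (t + 3)*(t^2 + 5*t + 6) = (t + 2)*(t + 3)*(t + 3)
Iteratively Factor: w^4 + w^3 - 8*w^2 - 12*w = (w + 2)*(w^3 - w^2 - 6*w) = (w + 2)^2*(w^2 - 3*w) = (w - 3)*(w + 2)^2*(w)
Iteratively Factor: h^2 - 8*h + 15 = (h - 3)*(h - 5)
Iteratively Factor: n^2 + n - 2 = (n + 2)*(n - 1)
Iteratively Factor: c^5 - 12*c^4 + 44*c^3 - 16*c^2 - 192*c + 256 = (c + 2)*(c^4 - 14*c^3 + 72*c^2 - 160*c + 128) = (c - 4)*(c + 2)*(c^3 - 10*c^2 + 32*c - 32) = (c - 4)*(c - 2)*(c + 2)*(c^2 - 8*c + 16) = (c - 4)^2*(c - 2)*(c + 2)*(c - 4)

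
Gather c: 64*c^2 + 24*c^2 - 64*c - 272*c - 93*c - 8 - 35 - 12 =88*c^2 - 429*c - 55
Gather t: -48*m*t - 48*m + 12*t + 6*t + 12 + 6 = -48*m + t*(18 - 48*m) + 18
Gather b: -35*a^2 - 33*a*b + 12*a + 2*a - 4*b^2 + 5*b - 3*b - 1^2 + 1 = -35*a^2 + 14*a - 4*b^2 + b*(2 - 33*a)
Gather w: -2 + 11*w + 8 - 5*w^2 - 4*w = -5*w^2 + 7*w + 6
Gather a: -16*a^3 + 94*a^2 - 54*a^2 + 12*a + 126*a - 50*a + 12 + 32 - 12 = -16*a^3 + 40*a^2 + 88*a + 32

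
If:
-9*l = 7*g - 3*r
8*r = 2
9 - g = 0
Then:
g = 9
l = -83/12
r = 1/4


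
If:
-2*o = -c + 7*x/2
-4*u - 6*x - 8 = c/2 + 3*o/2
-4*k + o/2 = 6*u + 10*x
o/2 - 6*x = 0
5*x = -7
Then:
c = -77/2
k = -2467/160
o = -84/5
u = 897/80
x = -7/5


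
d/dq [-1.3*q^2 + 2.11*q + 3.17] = 2.11 - 2.6*q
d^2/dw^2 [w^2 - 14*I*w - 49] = 2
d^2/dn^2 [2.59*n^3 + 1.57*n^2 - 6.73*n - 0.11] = 15.54*n + 3.14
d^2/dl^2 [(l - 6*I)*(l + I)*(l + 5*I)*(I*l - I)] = I*(12*l^2 - 6*l + 62)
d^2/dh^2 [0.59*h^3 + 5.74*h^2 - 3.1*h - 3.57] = 3.54*h + 11.48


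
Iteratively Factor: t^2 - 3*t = (t)*(t - 3)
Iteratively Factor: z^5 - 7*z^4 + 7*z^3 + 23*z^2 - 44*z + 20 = (z - 5)*(z^4 - 2*z^3 - 3*z^2 + 8*z - 4) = (z - 5)*(z - 1)*(z^3 - z^2 - 4*z + 4) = (z - 5)*(z - 1)*(z + 2)*(z^2 - 3*z + 2) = (z - 5)*(z - 1)^2*(z + 2)*(z - 2)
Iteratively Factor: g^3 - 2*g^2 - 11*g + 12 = (g - 1)*(g^2 - g - 12) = (g - 1)*(g + 3)*(g - 4)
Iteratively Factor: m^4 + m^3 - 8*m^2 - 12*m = (m)*(m^3 + m^2 - 8*m - 12) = m*(m + 2)*(m^2 - m - 6) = m*(m + 2)^2*(m - 3)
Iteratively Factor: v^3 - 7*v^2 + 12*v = (v)*(v^2 - 7*v + 12) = v*(v - 4)*(v - 3)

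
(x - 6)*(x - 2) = x^2 - 8*x + 12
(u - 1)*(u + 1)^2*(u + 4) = u^4 + 5*u^3 + 3*u^2 - 5*u - 4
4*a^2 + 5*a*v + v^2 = (a + v)*(4*a + v)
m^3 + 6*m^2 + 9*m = m*(m + 3)^2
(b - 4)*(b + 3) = b^2 - b - 12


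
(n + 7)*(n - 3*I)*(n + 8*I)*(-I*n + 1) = -I*n^4 + 6*n^3 - 7*I*n^3 + 42*n^2 - 19*I*n^2 + 24*n - 133*I*n + 168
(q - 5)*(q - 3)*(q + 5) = q^3 - 3*q^2 - 25*q + 75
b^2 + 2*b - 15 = (b - 3)*(b + 5)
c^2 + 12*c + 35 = (c + 5)*(c + 7)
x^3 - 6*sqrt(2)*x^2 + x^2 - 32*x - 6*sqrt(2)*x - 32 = (x + 1)*(x - 8*sqrt(2))*(x + 2*sqrt(2))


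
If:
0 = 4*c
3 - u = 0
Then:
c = 0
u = 3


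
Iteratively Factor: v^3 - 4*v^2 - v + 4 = (v - 4)*(v^2 - 1) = (v - 4)*(v - 1)*(v + 1)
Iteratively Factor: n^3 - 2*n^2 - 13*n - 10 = (n + 1)*(n^2 - 3*n - 10) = (n + 1)*(n + 2)*(n - 5)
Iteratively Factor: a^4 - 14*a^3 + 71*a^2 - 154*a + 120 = (a - 5)*(a^3 - 9*a^2 + 26*a - 24) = (a - 5)*(a - 3)*(a^2 - 6*a + 8) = (a - 5)*(a - 3)*(a - 2)*(a - 4)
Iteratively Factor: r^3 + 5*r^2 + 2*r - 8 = (r + 4)*(r^2 + r - 2) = (r + 2)*(r + 4)*(r - 1)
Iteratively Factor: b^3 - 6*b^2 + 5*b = (b - 5)*(b^2 - b) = (b - 5)*(b - 1)*(b)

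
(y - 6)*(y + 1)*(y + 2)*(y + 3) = y^4 - 25*y^2 - 60*y - 36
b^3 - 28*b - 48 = (b - 6)*(b + 2)*(b + 4)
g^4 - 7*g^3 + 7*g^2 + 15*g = g*(g - 5)*(g - 3)*(g + 1)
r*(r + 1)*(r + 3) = r^3 + 4*r^2 + 3*r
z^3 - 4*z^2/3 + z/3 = z*(z - 1)*(z - 1/3)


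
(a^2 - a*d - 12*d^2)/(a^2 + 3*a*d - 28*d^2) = (a + 3*d)/(a + 7*d)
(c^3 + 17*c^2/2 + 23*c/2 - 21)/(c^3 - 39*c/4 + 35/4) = 2*(c + 6)/(2*c - 5)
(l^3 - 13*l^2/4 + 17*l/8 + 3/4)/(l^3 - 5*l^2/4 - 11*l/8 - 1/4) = (2*l - 3)/(2*l + 1)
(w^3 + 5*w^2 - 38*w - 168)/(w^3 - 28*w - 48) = (w + 7)/(w + 2)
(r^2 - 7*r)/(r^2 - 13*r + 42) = r/(r - 6)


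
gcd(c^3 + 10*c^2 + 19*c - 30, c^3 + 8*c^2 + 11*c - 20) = c^2 + 4*c - 5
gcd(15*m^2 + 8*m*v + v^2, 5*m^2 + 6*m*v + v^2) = 5*m + v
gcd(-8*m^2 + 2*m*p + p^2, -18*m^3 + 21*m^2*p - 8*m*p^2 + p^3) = -2*m + p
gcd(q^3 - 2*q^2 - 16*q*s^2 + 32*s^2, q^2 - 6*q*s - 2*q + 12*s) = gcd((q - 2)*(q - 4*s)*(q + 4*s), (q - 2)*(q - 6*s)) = q - 2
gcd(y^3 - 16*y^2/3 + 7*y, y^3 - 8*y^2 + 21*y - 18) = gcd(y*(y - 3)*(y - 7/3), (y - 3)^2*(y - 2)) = y - 3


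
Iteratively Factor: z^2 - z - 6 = (z + 2)*(z - 3)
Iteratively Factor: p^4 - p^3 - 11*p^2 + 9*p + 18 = (p - 3)*(p^3 + 2*p^2 - 5*p - 6) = (p - 3)*(p + 3)*(p^2 - p - 2) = (p - 3)*(p + 1)*(p + 3)*(p - 2)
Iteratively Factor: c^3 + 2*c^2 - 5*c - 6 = (c + 1)*(c^2 + c - 6) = (c - 2)*(c + 1)*(c + 3)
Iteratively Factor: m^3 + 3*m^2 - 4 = (m - 1)*(m^2 + 4*m + 4) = (m - 1)*(m + 2)*(m + 2)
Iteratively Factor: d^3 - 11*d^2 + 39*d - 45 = (d - 3)*(d^2 - 8*d + 15) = (d - 3)^2*(d - 5)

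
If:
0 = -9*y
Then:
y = 0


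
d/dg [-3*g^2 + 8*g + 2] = 8 - 6*g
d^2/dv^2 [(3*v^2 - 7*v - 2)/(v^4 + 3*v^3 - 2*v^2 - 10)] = 2*(9*v^8 - 15*v^7 - 155*v^6 - 237*v^5 + 414*v^4 - 2*v^3 - 1584*v^2 + 240*v + 340)/(v^12 + 9*v^11 + 21*v^10 - 9*v^9 - 72*v^8 - 144*v^7 - 158*v^6 + 360*v^5 + 180*v^4 + 900*v^3 - 600*v^2 - 1000)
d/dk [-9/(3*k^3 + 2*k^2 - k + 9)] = 9*(9*k^2 + 4*k - 1)/(3*k^3 + 2*k^2 - k + 9)^2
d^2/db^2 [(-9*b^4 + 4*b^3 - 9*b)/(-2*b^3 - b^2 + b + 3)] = 2*(35*b^6 + 219*b^5 - 144*b^4 + 227*b^3 + 774*b^2 - 27*b - 27)/(8*b^9 + 12*b^8 - 6*b^7 - 47*b^6 - 33*b^5 + 30*b^4 + 71*b^3 + 18*b^2 - 27*b - 27)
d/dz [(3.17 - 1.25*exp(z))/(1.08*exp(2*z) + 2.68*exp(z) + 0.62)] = (1.35*exp(2*z) - 6.8472*exp(z) - 9.2706)*exp(z)/(1.1664*exp(4*z) + 5.7888*exp(3*z) + 8.5216*exp(2*z) + 3.3232*exp(z) + 0.3844)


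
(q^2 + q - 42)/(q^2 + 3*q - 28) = (q - 6)/(q - 4)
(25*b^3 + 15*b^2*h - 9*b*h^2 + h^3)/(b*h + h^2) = 25*b^2/h - 10*b + h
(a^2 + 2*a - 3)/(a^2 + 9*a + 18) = (a - 1)/(a + 6)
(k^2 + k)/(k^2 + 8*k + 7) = k/(k + 7)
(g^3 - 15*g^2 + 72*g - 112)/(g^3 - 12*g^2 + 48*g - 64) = (g - 7)/(g - 4)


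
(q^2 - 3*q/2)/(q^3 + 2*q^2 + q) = (q - 3/2)/(q^2 + 2*q + 1)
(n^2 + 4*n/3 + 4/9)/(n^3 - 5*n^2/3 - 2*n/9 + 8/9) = (3*n + 2)/(3*n^2 - 7*n + 4)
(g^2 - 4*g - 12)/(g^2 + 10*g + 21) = (g^2 - 4*g - 12)/(g^2 + 10*g + 21)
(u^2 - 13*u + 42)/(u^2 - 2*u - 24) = (u - 7)/(u + 4)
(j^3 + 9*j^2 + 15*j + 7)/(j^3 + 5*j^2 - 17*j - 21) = (j + 1)/(j - 3)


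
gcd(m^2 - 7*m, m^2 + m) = m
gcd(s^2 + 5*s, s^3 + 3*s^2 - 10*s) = s^2 + 5*s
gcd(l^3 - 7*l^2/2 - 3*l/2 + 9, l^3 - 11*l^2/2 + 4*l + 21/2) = l - 3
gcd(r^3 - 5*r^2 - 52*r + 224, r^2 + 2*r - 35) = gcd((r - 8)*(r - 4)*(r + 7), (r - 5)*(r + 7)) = r + 7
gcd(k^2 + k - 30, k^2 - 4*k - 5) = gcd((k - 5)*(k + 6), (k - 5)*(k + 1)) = k - 5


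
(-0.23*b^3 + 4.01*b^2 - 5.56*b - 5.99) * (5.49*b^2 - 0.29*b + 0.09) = -1.2627*b^5 + 22.0816*b^4 - 31.708*b^3 - 30.9118*b^2 + 1.2367*b - 0.5391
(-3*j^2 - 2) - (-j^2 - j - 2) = -2*j^2 + j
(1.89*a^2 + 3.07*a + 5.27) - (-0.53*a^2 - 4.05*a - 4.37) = 2.42*a^2 + 7.12*a + 9.64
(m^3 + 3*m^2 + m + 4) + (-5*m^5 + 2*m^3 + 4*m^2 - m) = -5*m^5 + 3*m^3 + 7*m^2 + 4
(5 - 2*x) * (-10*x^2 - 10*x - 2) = 20*x^3 - 30*x^2 - 46*x - 10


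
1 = 1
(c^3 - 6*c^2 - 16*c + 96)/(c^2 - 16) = c - 6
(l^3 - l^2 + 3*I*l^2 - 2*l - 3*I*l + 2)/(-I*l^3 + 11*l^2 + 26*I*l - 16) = I*(l - 1)/(l + 8*I)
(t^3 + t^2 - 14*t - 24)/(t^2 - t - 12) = t + 2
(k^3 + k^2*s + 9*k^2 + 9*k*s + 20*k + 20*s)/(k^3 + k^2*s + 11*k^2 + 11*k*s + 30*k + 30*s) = (k + 4)/(k + 6)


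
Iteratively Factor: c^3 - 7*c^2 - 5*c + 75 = (c - 5)*(c^2 - 2*c - 15) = (c - 5)^2*(c + 3)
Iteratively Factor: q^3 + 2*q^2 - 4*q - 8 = (q + 2)*(q^2 - 4) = (q - 2)*(q + 2)*(q + 2)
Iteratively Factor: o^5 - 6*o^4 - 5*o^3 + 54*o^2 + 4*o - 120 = (o - 2)*(o^4 - 4*o^3 - 13*o^2 + 28*o + 60) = (o - 2)*(o + 2)*(o^3 - 6*o^2 - o + 30) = (o - 3)*(o - 2)*(o + 2)*(o^2 - 3*o - 10) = (o - 5)*(o - 3)*(o - 2)*(o + 2)*(o + 2)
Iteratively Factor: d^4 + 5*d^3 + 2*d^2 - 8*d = (d + 4)*(d^3 + d^2 - 2*d) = d*(d + 4)*(d^2 + d - 2) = d*(d + 2)*(d + 4)*(d - 1)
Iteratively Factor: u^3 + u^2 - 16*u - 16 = (u - 4)*(u^2 + 5*u + 4) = (u - 4)*(u + 4)*(u + 1)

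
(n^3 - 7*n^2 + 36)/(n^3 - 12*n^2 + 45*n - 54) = (n + 2)/(n - 3)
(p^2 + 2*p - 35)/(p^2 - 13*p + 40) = (p + 7)/(p - 8)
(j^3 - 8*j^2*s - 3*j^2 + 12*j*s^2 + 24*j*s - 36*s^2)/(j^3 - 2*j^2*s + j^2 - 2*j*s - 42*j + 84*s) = (j^2 - 6*j*s - 3*j + 18*s)/(j^2 + j - 42)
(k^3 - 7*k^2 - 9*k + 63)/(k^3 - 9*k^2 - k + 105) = (k - 3)/(k - 5)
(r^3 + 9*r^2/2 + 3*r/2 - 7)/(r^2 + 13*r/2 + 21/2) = (r^2 + r - 2)/(r + 3)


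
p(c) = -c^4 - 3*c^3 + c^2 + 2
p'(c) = -4*c^3 - 9*c^2 + 2*c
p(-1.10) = 5.74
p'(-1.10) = -7.77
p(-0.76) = 3.56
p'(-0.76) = -4.96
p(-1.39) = 8.26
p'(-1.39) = -9.43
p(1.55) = -12.54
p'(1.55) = -33.42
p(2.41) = -67.92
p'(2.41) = -103.44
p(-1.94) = 13.50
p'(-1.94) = -8.55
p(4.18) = -504.92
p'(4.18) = -441.03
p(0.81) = 0.63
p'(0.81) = -6.41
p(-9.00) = -4291.00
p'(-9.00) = 2169.00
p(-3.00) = 11.00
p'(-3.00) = 21.00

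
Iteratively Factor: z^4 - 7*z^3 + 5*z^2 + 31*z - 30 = (z + 2)*(z^3 - 9*z^2 + 23*z - 15) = (z - 5)*(z + 2)*(z^2 - 4*z + 3) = (z - 5)*(z - 3)*(z + 2)*(z - 1)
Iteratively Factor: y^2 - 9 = (y - 3)*(y + 3)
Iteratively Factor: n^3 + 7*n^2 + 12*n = (n + 3)*(n^2 + 4*n) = (n + 3)*(n + 4)*(n)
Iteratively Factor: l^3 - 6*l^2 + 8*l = (l)*(l^2 - 6*l + 8) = l*(l - 4)*(l - 2)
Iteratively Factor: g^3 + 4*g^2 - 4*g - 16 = (g - 2)*(g^2 + 6*g + 8) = (g - 2)*(g + 2)*(g + 4)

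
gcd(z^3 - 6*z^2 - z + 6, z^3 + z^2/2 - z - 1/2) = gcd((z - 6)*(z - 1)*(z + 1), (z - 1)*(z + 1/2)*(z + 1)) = z^2 - 1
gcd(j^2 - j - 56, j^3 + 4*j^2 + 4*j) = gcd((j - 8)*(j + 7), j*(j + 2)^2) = 1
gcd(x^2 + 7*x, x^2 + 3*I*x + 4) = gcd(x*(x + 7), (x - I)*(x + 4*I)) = 1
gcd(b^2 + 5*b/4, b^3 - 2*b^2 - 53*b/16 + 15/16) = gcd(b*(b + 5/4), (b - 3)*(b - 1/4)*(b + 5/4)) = b + 5/4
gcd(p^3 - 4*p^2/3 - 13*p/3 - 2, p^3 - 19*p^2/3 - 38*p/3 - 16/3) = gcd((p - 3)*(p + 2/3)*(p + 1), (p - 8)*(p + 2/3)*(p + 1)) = p^2 + 5*p/3 + 2/3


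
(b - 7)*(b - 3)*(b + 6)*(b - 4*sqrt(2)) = b^4 - 4*sqrt(2)*b^3 - 4*b^3 - 39*b^2 + 16*sqrt(2)*b^2 + 126*b + 156*sqrt(2)*b - 504*sqrt(2)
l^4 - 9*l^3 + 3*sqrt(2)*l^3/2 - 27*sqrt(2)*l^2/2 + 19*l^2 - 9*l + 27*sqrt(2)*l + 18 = (l - 6)*(l - 3)*(l + sqrt(2)/2)*(l + sqrt(2))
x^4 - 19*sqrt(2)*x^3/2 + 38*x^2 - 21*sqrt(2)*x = x*(x - 7*sqrt(2))*(x - 3*sqrt(2)/2)*(x - sqrt(2))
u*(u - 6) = u^2 - 6*u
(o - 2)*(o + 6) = o^2 + 4*o - 12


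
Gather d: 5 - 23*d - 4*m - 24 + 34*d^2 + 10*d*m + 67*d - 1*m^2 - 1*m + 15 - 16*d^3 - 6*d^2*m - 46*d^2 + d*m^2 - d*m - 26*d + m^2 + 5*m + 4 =-16*d^3 + d^2*(-6*m - 12) + d*(m^2 + 9*m + 18)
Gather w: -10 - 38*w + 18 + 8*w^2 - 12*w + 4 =8*w^2 - 50*w + 12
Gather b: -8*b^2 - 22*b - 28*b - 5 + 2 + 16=-8*b^2 - 50*b + 13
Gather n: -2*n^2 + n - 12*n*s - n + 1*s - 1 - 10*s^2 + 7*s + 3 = -2*n^2 - 12*n*s - 10*s^2 + 8*s + 2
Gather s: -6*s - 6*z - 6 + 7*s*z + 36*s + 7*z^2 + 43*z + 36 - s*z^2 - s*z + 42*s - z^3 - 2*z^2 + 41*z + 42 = s*(-z^2 + 6*z + 72) - z^3 + 5*z^2 + 78*z + 72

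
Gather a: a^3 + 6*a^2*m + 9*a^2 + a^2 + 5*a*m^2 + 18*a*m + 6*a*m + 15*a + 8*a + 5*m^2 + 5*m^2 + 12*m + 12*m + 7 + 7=a^3 + a^2*(6*m + 10) + a*(5*m^2 + 24*m + 23) + 10*m^2 + 24*m + 14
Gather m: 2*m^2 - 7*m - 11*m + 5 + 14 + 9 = 2*m^2 - 18*m + 28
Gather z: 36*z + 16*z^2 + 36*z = 16*z^2 + 72*z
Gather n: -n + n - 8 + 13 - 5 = 0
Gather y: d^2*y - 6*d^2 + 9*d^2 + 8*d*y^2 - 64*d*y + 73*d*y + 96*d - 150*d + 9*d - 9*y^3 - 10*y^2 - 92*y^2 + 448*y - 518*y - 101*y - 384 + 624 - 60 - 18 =3*d^2 - 45*d - 9*y^3 + y^2*(8*d - 102) + y*(d^2 + 9*d - 171) + 162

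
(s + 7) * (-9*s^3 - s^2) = -9*s^4 - 64*s^3 - 7*s^2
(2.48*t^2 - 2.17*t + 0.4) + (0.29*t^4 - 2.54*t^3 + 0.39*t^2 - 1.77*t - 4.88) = 0.29*t^4 - 2.54*t^3 + 2.87*t^2 - 3.94*t - 4.48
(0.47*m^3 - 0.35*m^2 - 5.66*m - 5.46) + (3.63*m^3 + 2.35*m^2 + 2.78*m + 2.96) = 4.1*m^3 + 2.0*m^2 - 2.88*m - 2.5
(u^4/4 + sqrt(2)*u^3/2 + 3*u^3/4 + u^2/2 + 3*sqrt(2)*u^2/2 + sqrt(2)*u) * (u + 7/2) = u^5/4 + sqrt(2)*u^4/2 + 13*u^4/8 + 25*u^3/8 + 13*sqrt(2)*u^3/4 + 7*u^2/4 + 25*sqrt(2)*u^2/4 + 7*sqrt(2)*u/2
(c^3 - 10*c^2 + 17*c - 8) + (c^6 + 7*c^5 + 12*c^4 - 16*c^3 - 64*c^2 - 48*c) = c^6 + 7*c^5 + 12*c^4 - 15*c^3 - 74*c^2 - 31*c - 8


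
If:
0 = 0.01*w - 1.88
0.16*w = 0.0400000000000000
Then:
No Solution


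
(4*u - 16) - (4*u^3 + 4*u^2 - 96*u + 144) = -4*u^3 - 4*u^2 + 100*u - 160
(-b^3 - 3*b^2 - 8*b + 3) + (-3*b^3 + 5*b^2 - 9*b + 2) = -4*b^3 + 2*b^2 - 17*b + 5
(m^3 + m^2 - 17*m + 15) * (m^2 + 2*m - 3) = m^5 + 3*m^4 - 18*m^3 - 22*m^2 + 81*m - 45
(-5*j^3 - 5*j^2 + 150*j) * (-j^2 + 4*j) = 5*j^5 - 15*j^4 - 170*j^3 + 600*j^2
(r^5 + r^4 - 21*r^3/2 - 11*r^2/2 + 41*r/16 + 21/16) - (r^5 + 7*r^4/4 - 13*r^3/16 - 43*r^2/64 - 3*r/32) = -3*r^4/4 - 155*r^3/16 - 309*r^2/64 + 85*r/32 + 21/16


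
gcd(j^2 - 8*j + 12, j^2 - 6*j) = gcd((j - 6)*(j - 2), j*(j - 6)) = j - 6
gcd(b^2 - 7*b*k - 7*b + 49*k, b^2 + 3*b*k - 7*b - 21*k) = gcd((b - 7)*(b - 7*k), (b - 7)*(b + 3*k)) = b - 7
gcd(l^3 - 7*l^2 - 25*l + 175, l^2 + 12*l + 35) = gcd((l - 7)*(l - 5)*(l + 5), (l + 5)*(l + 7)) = l + 5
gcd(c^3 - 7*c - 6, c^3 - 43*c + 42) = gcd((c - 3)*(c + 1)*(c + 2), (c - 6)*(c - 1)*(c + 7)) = 1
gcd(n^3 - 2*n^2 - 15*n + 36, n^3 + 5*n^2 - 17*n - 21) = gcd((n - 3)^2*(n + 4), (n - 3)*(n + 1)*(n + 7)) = n - 3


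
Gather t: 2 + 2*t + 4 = 2*t + 6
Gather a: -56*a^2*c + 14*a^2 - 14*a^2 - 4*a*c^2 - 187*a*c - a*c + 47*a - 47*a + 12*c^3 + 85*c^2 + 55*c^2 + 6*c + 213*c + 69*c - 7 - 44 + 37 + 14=-56*a^2*c + a*(-4*c^2 - 188*c) + 12*c^3 + 140*c^2 + 288*c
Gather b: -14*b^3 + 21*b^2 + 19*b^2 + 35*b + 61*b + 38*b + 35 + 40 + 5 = -14*b^3 + 40*b^2 + 134*b + 80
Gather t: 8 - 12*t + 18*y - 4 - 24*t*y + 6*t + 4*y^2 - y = t*(-24*y - 6) + 4*y^2 + 17*y + 4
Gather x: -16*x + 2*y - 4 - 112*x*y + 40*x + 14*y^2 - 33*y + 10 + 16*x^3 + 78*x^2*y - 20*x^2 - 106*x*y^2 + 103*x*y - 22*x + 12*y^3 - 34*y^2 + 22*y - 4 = 16*x^3 + x^2*(78*y - 20) + x*(-106*y^2 - 9*y + 2) + 12*y^3 - 20*y^2 - 9*y + 2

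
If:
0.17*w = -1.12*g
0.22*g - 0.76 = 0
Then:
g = 3.45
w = -22.76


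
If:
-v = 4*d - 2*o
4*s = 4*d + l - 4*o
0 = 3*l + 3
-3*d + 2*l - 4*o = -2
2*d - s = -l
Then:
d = 3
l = -1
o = -9/4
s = 5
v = -33/2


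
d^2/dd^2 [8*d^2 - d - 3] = 16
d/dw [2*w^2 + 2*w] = 4*w + 2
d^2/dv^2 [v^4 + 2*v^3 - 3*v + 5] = 12*v*(v + 1)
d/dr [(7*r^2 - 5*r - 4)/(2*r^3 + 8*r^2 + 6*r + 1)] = (-14*r^4 + 20*r^3 + 106*r^2 + 78*r + 19)/(4*r^6 + 32*r^5 + 88*r^4 + 100*r^3 + 52*r^2 + 12*r + 1)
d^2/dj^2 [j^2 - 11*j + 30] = 2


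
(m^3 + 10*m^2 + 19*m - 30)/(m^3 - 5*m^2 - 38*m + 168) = (m^2 + 4*m - 5)/(m^2 - 11*m + 28)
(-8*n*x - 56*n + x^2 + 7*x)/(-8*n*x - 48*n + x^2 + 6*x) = (x + 7)/(x + 6)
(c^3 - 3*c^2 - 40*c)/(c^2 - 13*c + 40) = c*(c + 5)/(c - 5)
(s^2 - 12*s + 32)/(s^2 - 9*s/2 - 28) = 2*(s - 4)/(2*s + 7)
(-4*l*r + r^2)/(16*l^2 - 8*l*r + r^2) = r/(-4*l + r)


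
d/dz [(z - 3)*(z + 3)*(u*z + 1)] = 3*u*z^2 - 9*u + 2*z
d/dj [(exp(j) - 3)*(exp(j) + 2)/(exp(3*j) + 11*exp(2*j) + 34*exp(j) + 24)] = (-exp(4*j) + 2*exp(3*j) + 63*exp(2*j) + 180*exp(j) + 180)*exp(j)/(exp(6*j) + 22*exp(5*j) + 189*exp(4*j) + 796*exp(3*j) + 1684*exp(2*j) + 1632*exp(j) + 576)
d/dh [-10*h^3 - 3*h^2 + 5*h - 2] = -30*h^2 - 6*h + 5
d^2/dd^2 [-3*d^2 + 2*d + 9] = -6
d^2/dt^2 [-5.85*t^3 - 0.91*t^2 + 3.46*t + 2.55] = -35.1*t - 1.82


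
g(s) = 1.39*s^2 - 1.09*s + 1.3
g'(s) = 2.78*s - 1.09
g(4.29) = 22.21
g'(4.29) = 10.84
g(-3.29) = 19.93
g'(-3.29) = -10.24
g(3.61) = 15.48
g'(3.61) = 8.95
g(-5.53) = 49.84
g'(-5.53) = -16.46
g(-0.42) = 2.00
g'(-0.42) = -2.26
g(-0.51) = 2.22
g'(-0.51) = -2.51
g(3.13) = 11.51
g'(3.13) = 7.61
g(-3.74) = 24.82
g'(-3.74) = -11.49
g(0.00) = 1.30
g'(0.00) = -1.09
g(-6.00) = 57.88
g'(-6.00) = -17.77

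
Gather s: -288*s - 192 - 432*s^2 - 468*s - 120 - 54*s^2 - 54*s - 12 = -486*s^2 - 810*s - 324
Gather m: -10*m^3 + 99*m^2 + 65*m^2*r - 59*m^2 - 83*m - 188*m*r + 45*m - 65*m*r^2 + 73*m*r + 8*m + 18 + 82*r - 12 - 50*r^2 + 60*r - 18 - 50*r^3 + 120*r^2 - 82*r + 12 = -10*m^3 + m^2*(65*r + 40) + m*(-65*r^2 - 115*r - 30) - 50*r^3 + 70*r^2 + 60*r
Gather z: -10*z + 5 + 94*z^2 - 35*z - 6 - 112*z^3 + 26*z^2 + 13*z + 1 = -112*z^3 + 120*z^2 - 32*z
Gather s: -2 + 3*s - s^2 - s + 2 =-s^2 + 2*s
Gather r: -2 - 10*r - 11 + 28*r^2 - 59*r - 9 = 28*r^2 - 69*r - 22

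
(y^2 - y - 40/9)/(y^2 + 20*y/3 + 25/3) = (y - 8/3)/(y + 5)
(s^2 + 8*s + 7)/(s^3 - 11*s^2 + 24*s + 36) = (s + 7)/(s^2 - 12*s + 36)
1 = 1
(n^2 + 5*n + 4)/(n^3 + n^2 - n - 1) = (n + 4)/(n^2 - 1)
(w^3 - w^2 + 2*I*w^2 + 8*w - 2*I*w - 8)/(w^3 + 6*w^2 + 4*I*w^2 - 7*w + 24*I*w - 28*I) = (w - 2*I)/(w + 7)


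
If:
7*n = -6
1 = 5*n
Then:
No Solution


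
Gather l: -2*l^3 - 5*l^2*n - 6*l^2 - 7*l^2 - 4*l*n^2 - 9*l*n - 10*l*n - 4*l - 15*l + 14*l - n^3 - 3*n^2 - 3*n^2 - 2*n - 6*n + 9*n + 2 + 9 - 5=-2*l^3 + l^2*(-5*n - 13) + l*(-4*n^2 - 19*n - 5) - n^3 - 6*n^2 + n + 6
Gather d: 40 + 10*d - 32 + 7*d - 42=17*d - 34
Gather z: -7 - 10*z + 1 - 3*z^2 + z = -3*z^2 - 9*z - 6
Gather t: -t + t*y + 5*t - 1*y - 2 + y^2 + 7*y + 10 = t*(y + 4) + y^2 + 6*y + 8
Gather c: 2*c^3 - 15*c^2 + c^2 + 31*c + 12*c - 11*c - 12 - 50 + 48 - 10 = 2*c^3 - 14*c^2 + 32*c - 24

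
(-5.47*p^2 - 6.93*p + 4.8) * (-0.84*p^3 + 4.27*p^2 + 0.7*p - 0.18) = 4.5948*p^5 - 17.5357*p^4 - 37.4521*p^3 + 16.6296*p^2 + 4.6074*p - 0.864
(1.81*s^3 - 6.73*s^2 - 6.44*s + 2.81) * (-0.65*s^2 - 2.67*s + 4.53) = -1.1765*s^5 - 0.4582*s^4 + 30.3544*s^3 - 15.1186*s^2 - 36.6759*s + 12.7293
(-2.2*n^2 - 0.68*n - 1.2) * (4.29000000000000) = -9.438*n^2 - 2.9172*n - 5.148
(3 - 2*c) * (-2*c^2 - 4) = 4*c^3 - 6*c^2 + 8*c - 12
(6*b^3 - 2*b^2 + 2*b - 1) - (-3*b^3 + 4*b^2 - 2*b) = 9*b^3 - 6*b^2 + 4*b - 1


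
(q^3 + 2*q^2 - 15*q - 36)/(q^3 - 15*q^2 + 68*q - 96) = (q^2 + 6*q + 9)/(q^2 - 11*q + 24)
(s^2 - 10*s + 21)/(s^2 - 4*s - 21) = (s - 3)/(s + 3)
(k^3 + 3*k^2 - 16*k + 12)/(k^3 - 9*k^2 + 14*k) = (k^2 + 5*k - 6)/(k*(k - 7))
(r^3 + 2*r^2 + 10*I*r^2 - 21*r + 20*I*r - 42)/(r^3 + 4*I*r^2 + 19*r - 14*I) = (r^2 + r*(2 + 3*I) + 6*I)/(r^2 - 3*I*r - 2)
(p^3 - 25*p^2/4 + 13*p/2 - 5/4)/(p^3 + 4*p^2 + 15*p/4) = (4*p^3 - 25*p^2 + 26*p - 5)/(p*(4*p^2 + 16*p + 15))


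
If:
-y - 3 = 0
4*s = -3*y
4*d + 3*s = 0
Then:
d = -27/16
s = 9/4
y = -3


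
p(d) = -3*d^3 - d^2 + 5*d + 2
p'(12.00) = -1315.00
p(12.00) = -5266.00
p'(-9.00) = -706.00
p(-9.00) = 2063.00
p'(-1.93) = -24.66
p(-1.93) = 10.19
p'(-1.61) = -15.11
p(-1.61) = 3.88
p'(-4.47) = -165.89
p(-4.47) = 227.61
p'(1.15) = -9.20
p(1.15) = 1.86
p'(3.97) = -144.79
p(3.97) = -181.62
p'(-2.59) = -50.19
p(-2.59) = 34.46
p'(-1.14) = -4.42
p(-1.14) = -0.55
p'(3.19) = -92.96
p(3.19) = -89.61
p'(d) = -9*d^2 - 2*d + 5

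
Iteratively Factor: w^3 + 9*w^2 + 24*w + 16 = (w + 4)*(w^2 + 5*w + 4) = (w + 1)*(w + 4)*(w + 4)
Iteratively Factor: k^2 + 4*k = (k)*(k + 4)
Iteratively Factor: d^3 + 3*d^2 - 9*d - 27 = (d - 3)*(d^2 + 6*d + 9) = (d - 3)*(d + 3)*(d + 3)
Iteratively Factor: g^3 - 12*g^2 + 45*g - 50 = (g - 5)*(g^2 - 7*g + 10) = (g - 5)*(g - 2)*(g - 5)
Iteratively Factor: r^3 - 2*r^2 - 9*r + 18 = (r - 3)*(r^2 + r - 6) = (r - 3)*(r - 2)*(r + 3)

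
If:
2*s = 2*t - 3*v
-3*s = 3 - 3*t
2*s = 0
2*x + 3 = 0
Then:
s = 0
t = 1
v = 2/3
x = -3/2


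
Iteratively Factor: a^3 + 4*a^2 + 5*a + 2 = (a + 1)*(a^2 + 3*a + 2) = (a + 1)^2*(a + 2)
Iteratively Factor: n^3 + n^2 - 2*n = (n - 1)*(n^2 + 2*n) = (n - 1)*(n + 2)*(n)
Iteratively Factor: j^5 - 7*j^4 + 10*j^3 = (j)*(j^4 - 7*j^3 + 10*j^2) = j*(j - 5)*(j^3 - 2*j^2) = j^2*(j - 5)*(j^2 - 2*j) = j^3*(j - 5)*(j - 2)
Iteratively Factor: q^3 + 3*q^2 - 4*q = (q - 1)*(q^2 + 4*q) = (q - 1)*(q + 4)*(q)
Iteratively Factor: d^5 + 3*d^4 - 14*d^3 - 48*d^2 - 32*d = (d + 2)*(d^4 + d^3 - 16*d^2 - 16*d) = (d + 2)*(d + 4)*(d^3 - 3*d^2 - 4*d) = (d + 1)*(d + 2)*(d + 4)*(d^2 - 4*d) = d*(d + 1)*(d + 2)*(d + 4)*(d - 4)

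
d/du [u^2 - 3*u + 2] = 2*u - 3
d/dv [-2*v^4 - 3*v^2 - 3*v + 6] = -8*v^3 - 6*v - 3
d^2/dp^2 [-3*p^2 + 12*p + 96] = -6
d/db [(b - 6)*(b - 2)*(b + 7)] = 3*b^2 - 2*b - 44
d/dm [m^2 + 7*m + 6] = 2*m + 7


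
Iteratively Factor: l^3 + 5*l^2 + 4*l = (l + 1)*(l^2 + 4*l) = (l + 1)*(l + 4)*(l)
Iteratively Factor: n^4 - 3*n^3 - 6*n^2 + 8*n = (n)*(n^3 - 3*n^2 - 6*n + 8) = n*(n - 4)*(n^2 + n - 2) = n*(n - 4)*(n + 2)*(n - 1)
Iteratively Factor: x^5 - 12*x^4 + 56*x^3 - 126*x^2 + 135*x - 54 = (x - 3)*(x^4 - 9*x^3 + 29*x^2 - 39*x + 18) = (x - 3)*(x - 2)*(x^3 - 7*x^2 + 15*x - 9) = (x - 3)^2*(x - 2)*(x^2 - 4*x + 3) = (x - 3)^2*(x - 2)*(x - 1)*(x - 3)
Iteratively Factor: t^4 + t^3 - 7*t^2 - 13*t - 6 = (t + 1)*(t^3 - 7*t - 6) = (t + 1)^2*(t^2 - t - 6) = (t + 1)^2*(t + 2)*(t - 3)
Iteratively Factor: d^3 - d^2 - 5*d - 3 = (d + 1)*(d^2 - 2*d - 3) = (d + 1)^2*(d - 3)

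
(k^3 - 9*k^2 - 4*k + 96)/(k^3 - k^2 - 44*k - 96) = (k - 4)/(k + 4)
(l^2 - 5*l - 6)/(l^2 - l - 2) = (l - 6)/(l - 2)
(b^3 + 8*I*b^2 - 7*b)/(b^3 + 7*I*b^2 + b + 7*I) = b/(b - I)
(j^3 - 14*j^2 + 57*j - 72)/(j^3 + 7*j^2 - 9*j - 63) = (j^2 - 11*j + 24)/(j^2 + 10*j + 21)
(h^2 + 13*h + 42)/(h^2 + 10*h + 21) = (h + 6)/(h + 3)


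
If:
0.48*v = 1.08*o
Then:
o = 0.444444444444444*v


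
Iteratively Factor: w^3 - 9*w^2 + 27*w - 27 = (w - 3)*(w^2 - 6*w + 9) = (w - 3)^2*(w - 3)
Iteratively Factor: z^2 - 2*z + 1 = (z - 1)*(z - 1)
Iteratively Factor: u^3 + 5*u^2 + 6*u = (u)*(u^2 + 5*u + 6) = u*(u + 2)*(u + 3)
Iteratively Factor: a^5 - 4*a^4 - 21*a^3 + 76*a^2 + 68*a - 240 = (a - 5)*(a^4 + a^3 - 16*a^2 - 4*a + 48) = (a - 5)*(a + 4)*(a^3 - 3*a^2 - 4*a + 12) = (a - 5)*(a - 2)*(a + 4)*(a^2 - a - 6) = (a - 5)*(a - 3)*(a - 2)*(a + 4)*(a + 2)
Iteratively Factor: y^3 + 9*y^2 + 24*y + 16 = (y + 4)*(y^2 + 5*y + 4) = (y + 4)^2*(y + 1)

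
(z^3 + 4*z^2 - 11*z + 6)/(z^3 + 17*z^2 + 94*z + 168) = (z^2 - 2*z + 1)/(z^2 + 11*z + 28)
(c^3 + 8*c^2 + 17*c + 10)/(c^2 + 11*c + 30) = (c^2 + 3*c + 2)/(c + 6)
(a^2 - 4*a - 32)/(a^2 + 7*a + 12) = (a - 8)/(a + 3)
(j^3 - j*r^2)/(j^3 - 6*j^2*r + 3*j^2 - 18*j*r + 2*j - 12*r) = j*(j^2 - r^2)/(j^3 - 6*j^2*r + 3*j^2 - 18*j*r + 2*j - 12*r)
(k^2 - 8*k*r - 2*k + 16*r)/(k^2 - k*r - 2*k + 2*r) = (-k + 8*r)/(-k + r)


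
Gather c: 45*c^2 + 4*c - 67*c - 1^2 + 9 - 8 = 45*c^2 - 63*c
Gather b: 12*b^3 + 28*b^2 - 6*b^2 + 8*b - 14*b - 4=12*b^3 + 22*b^2 - 6*b - 4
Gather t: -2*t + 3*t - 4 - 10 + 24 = t + 10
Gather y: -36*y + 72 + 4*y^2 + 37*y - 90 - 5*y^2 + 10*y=-y^2 + 11*y - 18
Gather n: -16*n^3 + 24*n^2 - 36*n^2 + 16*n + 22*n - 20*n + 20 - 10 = -16*n^3 - 12*n^2 + 18*n + 10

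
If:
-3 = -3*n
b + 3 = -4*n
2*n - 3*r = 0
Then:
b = -7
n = 1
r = 2/3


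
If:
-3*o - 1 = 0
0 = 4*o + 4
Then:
No Solution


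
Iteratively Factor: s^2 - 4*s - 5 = (s + 1)*(s - 5)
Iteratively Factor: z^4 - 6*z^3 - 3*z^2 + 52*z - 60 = (z - 2)*(z^3 - 4*z^2 - 11*z + 30) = (z - 2)^2*(z^2 - 2*z - 15) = (z - 2)^2*(z + 3)*(z - 5)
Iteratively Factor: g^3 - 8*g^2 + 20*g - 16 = (g - 2)*(g^2 - 6*g + 8) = (g - 4)*(g - 2)*(g - 2)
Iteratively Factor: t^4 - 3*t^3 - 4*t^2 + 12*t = (t)*(t^3 - 3*t^2 - 4*t + 12) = t*(t - 2)*(t^2 - t - 6) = t*(t - 3)*(t - 2)*(t + 2)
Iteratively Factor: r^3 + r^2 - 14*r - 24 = (r - 4)*(r^2 + 5*r + 6) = (r - 4)*(r + 3)*(r + 2)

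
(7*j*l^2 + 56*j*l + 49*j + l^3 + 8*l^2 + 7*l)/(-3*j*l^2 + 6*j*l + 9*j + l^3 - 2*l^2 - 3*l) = (-7*j*l - 49*j - l^2 - 7*l)/(3*j*l - 9*j - l^2 + 3*l)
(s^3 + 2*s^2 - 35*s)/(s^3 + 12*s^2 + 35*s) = (s - 5)/(s + 5)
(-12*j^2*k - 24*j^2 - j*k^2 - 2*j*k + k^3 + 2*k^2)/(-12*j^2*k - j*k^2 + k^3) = (k + 2)/k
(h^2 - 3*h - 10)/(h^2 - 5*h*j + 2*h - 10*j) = (h - 5)/(h - 5*j)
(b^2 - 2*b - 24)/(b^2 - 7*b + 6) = (b + 4)/(b - 1)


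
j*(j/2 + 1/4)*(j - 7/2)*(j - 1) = j^4/2 - 2*j^3 + 5*j^2/8 + 7*j/8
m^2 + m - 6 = (m - 2)*(m + 3)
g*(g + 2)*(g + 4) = g^3 + 6*g^2 + 8*g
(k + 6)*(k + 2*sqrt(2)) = k^2 + 2*sqrt(2)*k + 6*k + 12*sqrt(2)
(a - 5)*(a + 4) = a^2 - a - 20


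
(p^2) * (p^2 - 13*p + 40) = p^4 - 13*p^3 + 40*p^2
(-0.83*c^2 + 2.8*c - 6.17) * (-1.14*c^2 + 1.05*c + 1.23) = 0.9462*c^4 - 4.0635*c^3 + 8.9529*c^2 - 3.0345*c - 7.5891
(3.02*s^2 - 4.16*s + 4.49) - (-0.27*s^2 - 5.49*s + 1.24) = 3.29*s^2 + 1.33*s + 3.25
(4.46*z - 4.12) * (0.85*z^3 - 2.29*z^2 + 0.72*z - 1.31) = 3.791*z^4 - 13.7154*z^3 + 12.646*z^2 - 8.809*z + 5.3972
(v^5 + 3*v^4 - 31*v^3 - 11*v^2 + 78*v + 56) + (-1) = v^5 + 3*v^4 - 31*v^3 - 11*v^2 + 78*v + 55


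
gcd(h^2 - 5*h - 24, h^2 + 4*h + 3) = h + 3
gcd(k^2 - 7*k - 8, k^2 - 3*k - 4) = k + 1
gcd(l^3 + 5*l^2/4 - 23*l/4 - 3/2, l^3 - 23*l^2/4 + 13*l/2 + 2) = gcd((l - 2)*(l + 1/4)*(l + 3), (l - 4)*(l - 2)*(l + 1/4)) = l^2 - 7*l/4 - 1/2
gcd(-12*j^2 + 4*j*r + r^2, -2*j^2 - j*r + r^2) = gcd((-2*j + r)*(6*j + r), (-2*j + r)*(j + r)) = -2*j + r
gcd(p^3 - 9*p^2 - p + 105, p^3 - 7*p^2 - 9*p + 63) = p^2 - 4*p - 21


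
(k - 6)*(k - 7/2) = k^2 - 19*k/2 + 21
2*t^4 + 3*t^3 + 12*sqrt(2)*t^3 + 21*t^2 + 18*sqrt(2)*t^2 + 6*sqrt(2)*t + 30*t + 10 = (t + sqrt(2))*(t + 5*sqrt(2))*(sqrt(2)*t + sqrt(2)/2)*(sqrt(2)*t + sqrt(2))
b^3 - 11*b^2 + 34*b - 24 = (b - 6)*(b - 4)*(b - 1)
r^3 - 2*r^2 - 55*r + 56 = (r - 8)*(r - 1)*(r + 7)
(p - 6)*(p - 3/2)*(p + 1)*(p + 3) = p^4 - 7*p^3/2 - 18*p^2 + 27*p/2 + 27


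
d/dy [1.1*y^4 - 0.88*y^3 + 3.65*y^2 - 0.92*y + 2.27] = 4.4*y^3 - 2.64*y^2 + 7.3*y - 0.92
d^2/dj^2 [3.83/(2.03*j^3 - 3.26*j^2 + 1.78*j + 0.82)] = ((24.9716 - 46.6494*j)*(2.03*j^3 - 3.26*j^2 + 1.78*j + 0.82) + 3.83*(6.09*j^2 - 6.52*j + 1.78)*(12.18*j^2 - 13.04*j + 3.56))/(2.03*j^3 - 3.26*j^2 + 1.78*j + 0.82)^3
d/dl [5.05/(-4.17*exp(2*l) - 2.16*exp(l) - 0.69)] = (42.117*exp(l) + 10.908)*exp(l)/(4.17*exp(2*l) + 2.16*exp(l) + 0.69)^2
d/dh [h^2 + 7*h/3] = 2*h + 7/3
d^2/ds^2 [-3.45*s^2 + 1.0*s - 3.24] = -6.90000000000000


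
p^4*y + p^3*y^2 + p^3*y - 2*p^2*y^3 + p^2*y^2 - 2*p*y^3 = p*(p - y)*(p + 2*y)*(p*y + y)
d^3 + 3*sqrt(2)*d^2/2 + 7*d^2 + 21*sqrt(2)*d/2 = d*(d + 7)*(d + 3*sqrt(2)/2)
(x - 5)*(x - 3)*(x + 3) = x^3 - 5*x^2 - 9*x + 45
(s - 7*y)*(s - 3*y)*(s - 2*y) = s^3 - 12*s^2*y + 41*s*y^2 - 42*y^3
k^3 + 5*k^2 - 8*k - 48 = (k - 3)*(k + 4)^2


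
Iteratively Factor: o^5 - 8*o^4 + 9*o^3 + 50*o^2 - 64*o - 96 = (o - 4)*(o^4 - 4*o^3 - 7*o^2 + 22*o + 24) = (o - 4)*(o + 1)*(o^3 - 5*o^2 - 2*o + 24) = (o - 4)*(o + 1)*(o + 2)*(o^2 - 7*o + 12) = (o - 4)^2*(o + 1)*(o + 2)*(o - 3)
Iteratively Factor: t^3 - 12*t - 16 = (t + 2)*(t^2 - 2*t - 8) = (t + 2)^2*(t - 4)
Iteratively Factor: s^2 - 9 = (s + 3)*(s - 3)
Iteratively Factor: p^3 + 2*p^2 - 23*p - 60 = (p + 3)*(p^2 - p - 20) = (p + 3)*(p + 4)*(p - 5)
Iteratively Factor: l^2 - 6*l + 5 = (l - 5)*(l - 1)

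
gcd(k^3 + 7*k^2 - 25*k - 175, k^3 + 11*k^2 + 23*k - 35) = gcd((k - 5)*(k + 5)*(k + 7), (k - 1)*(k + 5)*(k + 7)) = k^2 + 12*k + 35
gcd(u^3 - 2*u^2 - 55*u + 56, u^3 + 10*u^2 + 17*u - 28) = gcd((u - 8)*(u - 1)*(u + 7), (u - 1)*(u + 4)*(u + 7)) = u^2 + 6*u - 7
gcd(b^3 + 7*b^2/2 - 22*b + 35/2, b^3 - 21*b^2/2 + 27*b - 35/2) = b^2 - 7*b/2 + 5/2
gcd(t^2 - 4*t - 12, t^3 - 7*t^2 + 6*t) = t - 6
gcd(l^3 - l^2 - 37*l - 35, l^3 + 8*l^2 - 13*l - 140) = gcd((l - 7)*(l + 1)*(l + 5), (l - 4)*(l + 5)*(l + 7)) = l + 5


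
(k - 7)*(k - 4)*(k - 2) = k^3 - 13*k^2 + 50*k - 56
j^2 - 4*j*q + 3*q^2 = (j - 3*q)*(j - q)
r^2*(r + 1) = r^3 + r^2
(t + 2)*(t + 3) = t^2 + 5*t + 6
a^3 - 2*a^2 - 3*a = a*(a - 3)*(a + 1)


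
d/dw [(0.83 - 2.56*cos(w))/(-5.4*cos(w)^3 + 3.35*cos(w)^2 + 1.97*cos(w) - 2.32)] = (27.648*cos(w)^3 - 22.022*cos(w)^2 + 5.561*cos(w) - 4.3041)*sin(w)/(29.16*cos(w)^6 - 36.18*cos(w)^5 - 10.0535*cos(w)^4 + 38.255*cos(w)^3 - 11.6631*cos(w)^2 - 9.1408*cos(w) + 5.3824)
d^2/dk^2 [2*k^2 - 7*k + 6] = 4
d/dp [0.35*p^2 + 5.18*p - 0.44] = 0.7*p + 5.18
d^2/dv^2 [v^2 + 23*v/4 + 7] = 2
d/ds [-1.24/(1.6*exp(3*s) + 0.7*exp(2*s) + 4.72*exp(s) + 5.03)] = (5.952*exp(2*s) + 1.736*exp(s) + 5.8528)*exp(s)/(1.6*exp(3*s) + 0.7*exp(2*s) + 4.72*exp(s) + 5.03)^2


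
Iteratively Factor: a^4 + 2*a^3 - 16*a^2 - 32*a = (a + 4)*(a^3 - 2*a^2 - 8*a) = a*(a + 4)*(a^2 - 2*a - 8) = a*(a + 2)*(a + 4)*(a - 4)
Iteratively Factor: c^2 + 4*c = (c + 4)*(c)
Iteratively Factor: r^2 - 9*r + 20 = (r - 4)*(r - 5)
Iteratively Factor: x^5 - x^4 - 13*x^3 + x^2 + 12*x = (x - 1)*(x^4 - 13*x^2 - 12*x) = x*(x - 1)*(x^3 - 13*x - 12) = x*(x - 4)*(x - 1)*(x^2 + 4*x + 3) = x*(x - 4)*(x - 1)*(x + 1)*(x + 3)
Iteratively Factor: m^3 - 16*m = (m - 4)*(m^2 + 4*m) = m*(m - 4)*(m + 4)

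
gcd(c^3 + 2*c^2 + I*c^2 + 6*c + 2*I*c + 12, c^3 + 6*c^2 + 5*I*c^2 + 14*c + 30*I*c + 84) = c - 2*I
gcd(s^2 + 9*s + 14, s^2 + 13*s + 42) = s + 7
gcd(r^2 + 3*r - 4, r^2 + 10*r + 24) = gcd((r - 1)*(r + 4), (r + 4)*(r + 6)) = r + 4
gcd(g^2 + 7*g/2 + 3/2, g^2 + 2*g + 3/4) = g + 1/2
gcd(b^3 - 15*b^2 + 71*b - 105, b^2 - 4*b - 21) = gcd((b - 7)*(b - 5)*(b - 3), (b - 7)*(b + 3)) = b - 7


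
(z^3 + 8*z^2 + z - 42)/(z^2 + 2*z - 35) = (z^2 + z - 6)/(z - 5)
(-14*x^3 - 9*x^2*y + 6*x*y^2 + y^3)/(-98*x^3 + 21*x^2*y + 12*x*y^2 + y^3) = (x + y)/(7*x + y)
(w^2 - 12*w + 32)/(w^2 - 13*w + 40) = (w - 4)/(w - 5)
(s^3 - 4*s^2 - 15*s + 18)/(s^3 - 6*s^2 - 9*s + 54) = (s - 1)/(s - 3)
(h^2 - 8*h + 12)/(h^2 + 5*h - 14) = (h - 6)/(h + 7)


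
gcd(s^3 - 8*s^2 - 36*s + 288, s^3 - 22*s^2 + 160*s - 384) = s^2 - 14*s + 48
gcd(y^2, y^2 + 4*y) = y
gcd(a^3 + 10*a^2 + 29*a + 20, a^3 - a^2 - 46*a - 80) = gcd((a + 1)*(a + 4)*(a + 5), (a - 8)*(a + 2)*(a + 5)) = a + 5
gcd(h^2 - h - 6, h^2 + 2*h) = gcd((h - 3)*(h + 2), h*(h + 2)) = h + 2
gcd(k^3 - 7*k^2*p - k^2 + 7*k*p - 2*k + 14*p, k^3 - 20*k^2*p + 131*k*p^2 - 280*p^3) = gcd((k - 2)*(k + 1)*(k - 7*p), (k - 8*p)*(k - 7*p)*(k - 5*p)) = -k + 7*p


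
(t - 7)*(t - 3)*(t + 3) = t^3 - 7*t^2 - 9*t + 63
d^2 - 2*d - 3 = (d - 3)*(d + 1)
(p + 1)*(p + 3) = p^2 + 4*p + 3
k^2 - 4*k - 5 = (k - 5)*(k + 1)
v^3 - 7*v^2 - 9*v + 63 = (v - 7)*(v - 3)*(v + 3)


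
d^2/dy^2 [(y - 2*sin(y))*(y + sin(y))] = y*sin(y) + 8*sin(y)^2 - 2*cos(y) - 2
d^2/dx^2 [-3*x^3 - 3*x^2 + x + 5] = -18*x - 6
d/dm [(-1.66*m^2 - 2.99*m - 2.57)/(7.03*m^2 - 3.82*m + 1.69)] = (27.3609*m^2 + 30.5234*m - 14.8705)/(49.4209*m^4 - 53.7092*m^3 + 38.3538*m^2 - 12.9116*m + 2.8561)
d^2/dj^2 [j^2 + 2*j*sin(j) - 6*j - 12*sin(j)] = -2*j*sin(j) + 12*sin(j) + 4*cos(j) + 2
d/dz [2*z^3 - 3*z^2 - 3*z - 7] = 6*z^2 - 6*z - 3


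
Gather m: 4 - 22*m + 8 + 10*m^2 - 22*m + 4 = 10*m^2 - 44*m + 16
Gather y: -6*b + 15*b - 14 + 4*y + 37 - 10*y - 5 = 9*b - 6*y + 18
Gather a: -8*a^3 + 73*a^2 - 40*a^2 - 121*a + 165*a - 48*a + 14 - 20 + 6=-8*a^3 + 33*a^2 - 4*a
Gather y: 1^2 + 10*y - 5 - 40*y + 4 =-30*y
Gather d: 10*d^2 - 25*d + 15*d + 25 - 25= 10*d^2 - 10*d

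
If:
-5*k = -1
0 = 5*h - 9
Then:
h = 9/5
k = 1/5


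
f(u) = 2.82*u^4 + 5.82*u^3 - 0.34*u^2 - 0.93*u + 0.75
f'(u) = 11.28*u^3 + 17.46*u^2 - 0.68*u - 0.93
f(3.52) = 680.03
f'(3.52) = 704.98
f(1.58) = 38.96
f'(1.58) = 86.07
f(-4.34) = 523.10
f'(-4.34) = -591.21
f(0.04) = 0.71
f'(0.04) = -0.93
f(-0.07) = 0.81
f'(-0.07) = -0.80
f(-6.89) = 4442.55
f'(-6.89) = -2856.88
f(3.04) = 399.14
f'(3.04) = 475.27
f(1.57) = 38.11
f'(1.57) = 84.69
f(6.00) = 4894.77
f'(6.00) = 3060.03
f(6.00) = 4894.77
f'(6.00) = 3060.03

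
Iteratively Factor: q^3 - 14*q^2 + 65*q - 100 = (q - 5)*(q^2 - 9*q + 20) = (q - 5)^2*(q - 4)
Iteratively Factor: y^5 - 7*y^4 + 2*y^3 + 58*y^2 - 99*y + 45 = (y - 1)*(y^4 - 6*y^3 - 4*y^2 + 54*y - 45) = (y - 5)*(y - 1)*(y^3 - y^2 - 9*y + 9) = (y - 5)*(y - 1)^2*(y^2 - 9) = (y - 5)*(y - 1)^2*(y + 3)*(y - 3)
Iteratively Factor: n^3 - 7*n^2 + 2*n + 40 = (n - 4)*(n^2 - 3*n - 10) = (n - 5)*(n - 4)*(n + 2)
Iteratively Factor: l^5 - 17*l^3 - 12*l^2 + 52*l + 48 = (l + 3)*(l^4 - 3*l^3 - 8*l^2 + 12*l + 16) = (l + 1)*(l + 3)*(l^3 - 4*l^2 - 4*l + 16) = (l + 1)*(l + 2)*(l + 3)*(l^2 - 6*l + 8) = (l - 2)*(l + 1)*(l + 2)*(l + 3)*(l - 4)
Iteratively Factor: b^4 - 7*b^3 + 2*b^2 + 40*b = (b - 5)*(b^3 - 2*b^2 - 8*b) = (b - 5)*(b + 2)*(b^2 - 4*b) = b*(b - 5)*(b + 2)*(b - 4)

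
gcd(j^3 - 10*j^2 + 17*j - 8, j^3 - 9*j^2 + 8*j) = j^2 - 9*j + 8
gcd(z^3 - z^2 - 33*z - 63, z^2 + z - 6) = z + 3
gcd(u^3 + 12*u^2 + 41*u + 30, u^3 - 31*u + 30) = u + 6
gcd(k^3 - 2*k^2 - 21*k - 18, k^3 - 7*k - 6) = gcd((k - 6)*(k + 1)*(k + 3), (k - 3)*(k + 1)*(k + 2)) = k + 1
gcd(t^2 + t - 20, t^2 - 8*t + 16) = t - 4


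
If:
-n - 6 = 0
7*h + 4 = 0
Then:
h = -4/7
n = -6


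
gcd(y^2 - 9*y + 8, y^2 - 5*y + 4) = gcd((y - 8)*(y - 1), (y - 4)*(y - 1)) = y - 1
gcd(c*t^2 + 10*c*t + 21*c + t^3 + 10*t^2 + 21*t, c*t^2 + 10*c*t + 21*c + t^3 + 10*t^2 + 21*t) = c*t^2 + 10*c*t + 21*c + t^3 + 10*t^2 + 21*t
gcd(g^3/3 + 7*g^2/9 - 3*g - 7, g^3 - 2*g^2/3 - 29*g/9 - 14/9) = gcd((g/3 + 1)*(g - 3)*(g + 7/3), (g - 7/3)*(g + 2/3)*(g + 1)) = 1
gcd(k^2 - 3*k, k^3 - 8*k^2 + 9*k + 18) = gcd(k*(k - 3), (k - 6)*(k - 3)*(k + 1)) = k - 3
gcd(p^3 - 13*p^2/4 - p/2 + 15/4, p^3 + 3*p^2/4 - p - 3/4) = p + 1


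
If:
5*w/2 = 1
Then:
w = 2/5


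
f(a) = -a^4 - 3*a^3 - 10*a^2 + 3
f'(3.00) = -249.00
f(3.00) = -249.00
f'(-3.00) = 87.00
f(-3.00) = -87.00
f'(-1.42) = 21.71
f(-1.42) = -12.64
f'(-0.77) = 11.89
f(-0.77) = -1.91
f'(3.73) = -407.40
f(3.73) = -485.38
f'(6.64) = -1700.63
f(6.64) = -3260.05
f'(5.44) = -1019.10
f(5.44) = -1651.68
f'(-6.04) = 673.86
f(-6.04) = -1031.68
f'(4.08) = -503.09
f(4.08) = -644.32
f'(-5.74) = 574.75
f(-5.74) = -844.66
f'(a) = -4*a^3 - 9*a^2 - 20*a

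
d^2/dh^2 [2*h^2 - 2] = 4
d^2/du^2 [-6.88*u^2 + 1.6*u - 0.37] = -13.7600000000000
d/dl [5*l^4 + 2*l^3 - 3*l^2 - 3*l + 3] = 20*l^3 + 6*l^2 - 6*l - 3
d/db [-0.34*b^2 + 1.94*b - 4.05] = 1.94 - 0.68*b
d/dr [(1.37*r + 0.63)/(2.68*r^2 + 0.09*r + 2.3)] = (-3.6716*r^2 - 3.3768*r + 3.0943)/(7.1824*r^4 + 0.4824*r^3 + 12.3361*r^2 + 0.414*r + 5.29)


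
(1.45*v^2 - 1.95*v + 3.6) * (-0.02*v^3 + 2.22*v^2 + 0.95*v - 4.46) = -0.029*v^5 + 3.258*v^4 - 3.0235*v^3 - 0.327499999999999*v^2 + 12.117*v - 16.056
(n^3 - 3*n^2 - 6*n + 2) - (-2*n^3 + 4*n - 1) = 3*n^3 - 3*n^2 - 10*n + 3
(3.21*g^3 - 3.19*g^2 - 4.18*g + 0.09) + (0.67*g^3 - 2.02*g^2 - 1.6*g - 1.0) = 3.88*g^3 - 5.21*g^2 - 5.78*g - 0.91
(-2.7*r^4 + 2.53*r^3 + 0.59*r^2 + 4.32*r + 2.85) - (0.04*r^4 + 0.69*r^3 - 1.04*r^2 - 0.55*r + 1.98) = -2.74*r^4 + 1.84*r^3 + 1.63*r^2 + 4.87*r + 0.87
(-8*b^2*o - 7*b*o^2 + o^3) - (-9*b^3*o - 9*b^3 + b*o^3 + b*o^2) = 9*b^3*o + 9*b^3 - 8*b^2*o - b*o^3 - 8*b*o^2 + o^3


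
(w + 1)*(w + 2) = w^2 + 3*w + 2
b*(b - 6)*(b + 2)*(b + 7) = b^4 + 3*b^3 - 40*b^2 - 84*b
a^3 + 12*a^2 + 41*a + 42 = (a + 2)*(a + 3)*(a + 7)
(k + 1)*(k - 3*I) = k^2 + k - 3*I*k - 3*I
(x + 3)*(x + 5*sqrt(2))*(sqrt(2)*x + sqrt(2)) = sqrt(2)*x^3 + 4*sqrt(2)*x^2 + 10*x^2 + 3*sqrt(2)*x + 40*x + 30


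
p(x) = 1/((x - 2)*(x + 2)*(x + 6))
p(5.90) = 0.00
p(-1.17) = -0.08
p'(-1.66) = 0.54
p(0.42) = -0.04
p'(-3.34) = 0.03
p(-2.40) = 0.16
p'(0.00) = 0.01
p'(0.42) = -0.00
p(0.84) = -0.04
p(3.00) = 0.02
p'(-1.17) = 0.09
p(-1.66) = -0.19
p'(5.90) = -0.00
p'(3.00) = -0.03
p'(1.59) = -0.18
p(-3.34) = 0.05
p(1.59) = -0.09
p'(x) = -1/((x - 2)*(x + 2)*(x + 6)^2) - 1/((x - 2)*(x + 2)^2*(x + 6)) - 1/((x - 2)^2*(x + 2)*(x + 6)) = (-(x - 2)*(x + 2) - (x - 2)*(x + 6) - (x + 2)*(x + 6))/((x - 2)^2*(x + 2)^2*(x + 6)^2)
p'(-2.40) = 0.39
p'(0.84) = -0.02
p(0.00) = -0.04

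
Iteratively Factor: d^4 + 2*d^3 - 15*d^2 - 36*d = (d + 3)*(d^3 - d^2 - 12*d) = d*(d + 3)*(d^2 - d - 12) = d*(d + 3)^2*(d - 4)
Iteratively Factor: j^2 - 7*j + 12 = (j - 3)*(j - 4)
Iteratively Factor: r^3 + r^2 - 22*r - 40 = (r + 2)*(r^2 - r - 20) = (r + 2)*(r + 4)*(r - 5)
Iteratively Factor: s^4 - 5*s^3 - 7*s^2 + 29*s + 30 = (s + 1)*(s^3 - 6*s^2 - s + 30) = (s - 5)*(s + 1)*(s^2 - s - 6) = (s - 5)*(s - 3)*(s + 1)*(s + 2)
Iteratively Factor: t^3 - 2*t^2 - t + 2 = (t - 1)*(t^2 - t - 2) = (t - 2)*(t - 1)*(t + 1)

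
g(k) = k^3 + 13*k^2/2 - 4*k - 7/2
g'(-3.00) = -16.00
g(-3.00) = 40.00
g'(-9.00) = 122.00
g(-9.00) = -170.00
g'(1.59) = 24.25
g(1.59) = 10.59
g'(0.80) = 8.32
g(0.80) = -2.03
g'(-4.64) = 0.27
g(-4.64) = 55.11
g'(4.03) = 97.11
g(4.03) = 151.40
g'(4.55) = 117.26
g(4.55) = 207.06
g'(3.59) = 81.33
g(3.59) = 112.18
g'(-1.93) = -17.92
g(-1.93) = 21.24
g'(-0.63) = -11.00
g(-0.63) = 1.35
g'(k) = 3*k^2 + 13*k - 4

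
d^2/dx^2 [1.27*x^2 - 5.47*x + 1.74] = 2.54000000000000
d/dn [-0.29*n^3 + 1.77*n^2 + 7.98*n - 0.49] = -0.87*n^2 + 3.54*n + 7.98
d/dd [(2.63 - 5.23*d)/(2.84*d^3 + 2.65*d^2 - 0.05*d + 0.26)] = (29.7064*d^3 - 8.5481*d^2 - 13.939*d - 1.2283)/(8.0656*d^6 + 15.052*d^5 + 6.7385*d^4 + 1.2118*d^3 + 1.3805*d^2 - 0.026*d + 0.0676)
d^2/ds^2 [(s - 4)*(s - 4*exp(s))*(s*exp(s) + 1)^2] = 4*s^4*exp(2*s) - 36*s^3*exp(3*s) + 2*s^3*exp(s) + 72*s^2*exp(3*s) - 68*s^2*exp(2*s) + 4*s^2*exp(s) + 168*s*exp(3*s) + 40*s*exp(2*s) - 24*s*exp(s) + 32*exp(3*s) + 112*exp(2*s) - 8*exp(s) + 2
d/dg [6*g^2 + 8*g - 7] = 12*g + 8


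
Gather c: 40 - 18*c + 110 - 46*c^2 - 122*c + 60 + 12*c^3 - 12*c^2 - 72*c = 12*c^3 - 58*c^2 - 212*c + 210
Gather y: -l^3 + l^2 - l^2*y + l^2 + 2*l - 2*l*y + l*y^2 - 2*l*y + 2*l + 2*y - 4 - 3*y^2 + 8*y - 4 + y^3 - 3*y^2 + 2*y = -l^3 + 2*l^2 + 4*l + y^3 + y^2*(l - 6) + y*(-l^2 - 4*l + 12) - 8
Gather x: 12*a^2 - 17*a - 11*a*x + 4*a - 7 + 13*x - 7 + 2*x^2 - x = 12*a^2 - 13*a + 2*x^2 + x*(12 - 11*a) - 14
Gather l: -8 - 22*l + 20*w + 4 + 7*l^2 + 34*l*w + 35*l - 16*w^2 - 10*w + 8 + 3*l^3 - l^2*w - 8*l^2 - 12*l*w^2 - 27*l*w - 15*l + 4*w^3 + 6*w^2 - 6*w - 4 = 3*l^3 + l^2*(-w - 1) + l*(-12*w^2 + 7*w - 2) + 4*w^3 - 10*w^2 + 4*w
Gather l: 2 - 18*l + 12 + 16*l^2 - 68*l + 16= 16*l^2 - 86*l + 30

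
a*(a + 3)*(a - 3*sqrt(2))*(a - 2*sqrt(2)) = a^4 - 5*sqrt(2)*a^3 + 3*a^3 - 15*sqrt(2)*a^2 + 12*a^2 + 36*a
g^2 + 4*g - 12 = (g - 2)*(g + 6)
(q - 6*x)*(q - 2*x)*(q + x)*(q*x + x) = q^4*x - 7*q^3*x^2 + q^3*x + 4*q^2*x^3 - 7*q^2*x^2 + 12*q*x^4 + 4*q*x^3 + 12*x^4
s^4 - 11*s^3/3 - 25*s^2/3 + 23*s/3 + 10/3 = (s - 5)*(s - 1)*(s + 1/3)*(s + 2)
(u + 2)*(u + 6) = u^2 + 8*u + 12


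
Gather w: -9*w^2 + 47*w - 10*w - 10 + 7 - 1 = -9*w^2 + 37*w - 4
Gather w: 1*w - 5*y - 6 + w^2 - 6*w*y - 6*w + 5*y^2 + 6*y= w^2 + w*(-6*y - 5) + 5*y^2 + y - 6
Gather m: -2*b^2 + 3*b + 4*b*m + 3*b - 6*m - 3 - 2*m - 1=-2*b^2 + 6*b + m*(4*b - 8) - 4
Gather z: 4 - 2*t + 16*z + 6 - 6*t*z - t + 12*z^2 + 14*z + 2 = -3*t + 12*z^2 + z*(30 - 6*t) + 12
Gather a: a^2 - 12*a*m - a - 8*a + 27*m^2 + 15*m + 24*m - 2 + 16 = a^2 + a*(-12*m - 9) + 27*m^2 + 39*m + 14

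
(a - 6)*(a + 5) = a^2 - a - 30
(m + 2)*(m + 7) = m^2 + 9*m + 14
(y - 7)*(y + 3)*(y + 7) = y^3 + 3*y^2 - 49*y - 147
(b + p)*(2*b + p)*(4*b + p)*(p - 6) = 8*b^3*p - 48*b^3 + 14*b^2*p^2 - 84*b^2*p + 7*b*p^3 - 42*b*p^2 + p^4 - 6*p^3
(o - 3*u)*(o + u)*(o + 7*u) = o^3 + 5*o^2*u - 17*o*u^2 - 21*u^3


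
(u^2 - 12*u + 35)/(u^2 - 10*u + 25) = (u - 7)/(u - 5)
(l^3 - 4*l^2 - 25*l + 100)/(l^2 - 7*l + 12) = (l^2 - 25)/(l - 3)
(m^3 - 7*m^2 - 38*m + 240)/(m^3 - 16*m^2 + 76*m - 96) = (m^2 + m - 30)/(m^2 - 8*m + 12)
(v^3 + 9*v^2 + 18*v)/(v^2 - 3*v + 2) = v*(v^2 + 9*v + 18)/(v^2 - 3*v + 2)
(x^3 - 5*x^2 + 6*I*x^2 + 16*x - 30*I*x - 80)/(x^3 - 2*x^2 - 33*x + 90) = (x^2 + 6*I*x + 16)/(x^2 + 3*x - 18)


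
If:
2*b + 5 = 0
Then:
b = -5/2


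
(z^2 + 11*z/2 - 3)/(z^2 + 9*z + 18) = (z - 1/2)/(z + 3)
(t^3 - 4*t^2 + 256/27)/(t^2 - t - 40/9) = (9*t^2 - 12*t - 32)/(3*(3*t + 5))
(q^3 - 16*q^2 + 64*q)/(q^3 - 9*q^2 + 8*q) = (q - 8)/(q - 1)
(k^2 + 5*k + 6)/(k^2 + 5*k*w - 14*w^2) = (k^2 + 5*k + 6)/(k^2 + 5*k*w - 14*w^2)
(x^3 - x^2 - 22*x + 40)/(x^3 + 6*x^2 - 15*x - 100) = (x - 2)/(x + 5)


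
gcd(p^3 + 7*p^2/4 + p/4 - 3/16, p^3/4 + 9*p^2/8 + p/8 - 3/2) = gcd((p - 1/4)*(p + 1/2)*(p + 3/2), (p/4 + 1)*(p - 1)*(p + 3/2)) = p + 3/2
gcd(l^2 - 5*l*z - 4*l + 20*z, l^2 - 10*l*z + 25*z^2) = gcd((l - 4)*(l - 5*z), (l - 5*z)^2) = -l + 5*z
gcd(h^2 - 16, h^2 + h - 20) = h - 4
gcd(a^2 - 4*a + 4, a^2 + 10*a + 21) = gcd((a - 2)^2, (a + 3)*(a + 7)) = 1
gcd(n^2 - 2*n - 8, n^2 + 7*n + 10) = n + 2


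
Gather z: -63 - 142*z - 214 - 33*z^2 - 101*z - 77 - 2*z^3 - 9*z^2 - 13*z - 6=-2*z^3 - 42*z^2 - 256*z - 360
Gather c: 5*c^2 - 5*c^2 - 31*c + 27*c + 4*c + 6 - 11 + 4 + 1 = 0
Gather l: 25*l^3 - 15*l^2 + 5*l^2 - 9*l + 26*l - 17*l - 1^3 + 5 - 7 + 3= 25*l^3 - 10*l^2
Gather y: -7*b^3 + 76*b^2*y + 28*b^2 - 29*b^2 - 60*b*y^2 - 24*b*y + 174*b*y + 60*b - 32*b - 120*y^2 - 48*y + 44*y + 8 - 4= -7*b^3 - b^2 + 28*b + y^2*(-60*b - 120) + y*(76*b^2 + 150*b - 4) + 4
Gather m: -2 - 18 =-20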